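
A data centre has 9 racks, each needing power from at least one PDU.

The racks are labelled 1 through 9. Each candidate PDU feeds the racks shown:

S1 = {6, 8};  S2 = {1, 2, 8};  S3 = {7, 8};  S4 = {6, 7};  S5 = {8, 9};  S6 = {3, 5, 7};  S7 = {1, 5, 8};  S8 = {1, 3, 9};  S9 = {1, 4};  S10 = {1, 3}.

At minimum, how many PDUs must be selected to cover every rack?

5

Take {S2, S4, S6, S8, S9}. Their union is {1, 2, 3, 4, 5, 6, 7, 8, 9}, which is all 9 racks.
No 4 of the 10 PDUs cover everything (all 210 combinations miss at least one rack), so 5 is optimal.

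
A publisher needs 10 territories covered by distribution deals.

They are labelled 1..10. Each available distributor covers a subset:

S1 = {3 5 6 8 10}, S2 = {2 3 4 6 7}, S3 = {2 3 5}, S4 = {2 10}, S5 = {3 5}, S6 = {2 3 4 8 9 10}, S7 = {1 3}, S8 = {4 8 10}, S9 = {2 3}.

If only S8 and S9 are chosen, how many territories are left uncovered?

5

Union of S8, S9 = {2, 3, 4, 8, 10}.
Not covered: 1, 5, 6, 7, 9 — 5 territories.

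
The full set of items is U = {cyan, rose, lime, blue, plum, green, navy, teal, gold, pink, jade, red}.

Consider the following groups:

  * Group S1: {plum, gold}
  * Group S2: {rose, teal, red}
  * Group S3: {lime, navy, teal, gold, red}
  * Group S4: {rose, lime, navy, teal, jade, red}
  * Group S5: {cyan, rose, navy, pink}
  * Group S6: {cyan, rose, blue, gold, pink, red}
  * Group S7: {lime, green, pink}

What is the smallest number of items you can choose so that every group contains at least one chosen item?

H = {teal, gold, pink} meets every group (each contains at least one member of H), and |H| = 3.
The groups S1, S2, S7 are pairwise disjoint, so any hitting set needs a separate item for each — at least 3. Hence 3 is optimal.

3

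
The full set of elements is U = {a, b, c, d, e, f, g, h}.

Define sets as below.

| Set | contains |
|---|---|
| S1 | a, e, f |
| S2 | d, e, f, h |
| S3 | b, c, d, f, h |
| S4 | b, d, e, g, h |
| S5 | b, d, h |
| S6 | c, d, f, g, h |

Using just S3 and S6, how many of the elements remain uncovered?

2

Union of S3, S6 = {b, c, d, f, g, h}.
Not covered: a, e — 2 elements.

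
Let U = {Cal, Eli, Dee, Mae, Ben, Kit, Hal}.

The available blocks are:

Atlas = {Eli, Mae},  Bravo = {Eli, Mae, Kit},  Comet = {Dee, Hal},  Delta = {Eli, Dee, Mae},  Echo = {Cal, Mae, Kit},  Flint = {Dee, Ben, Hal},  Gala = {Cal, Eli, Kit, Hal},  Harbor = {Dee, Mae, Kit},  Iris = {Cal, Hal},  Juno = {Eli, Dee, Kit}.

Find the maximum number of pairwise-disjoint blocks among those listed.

2

Echo, Flint are pairwise disjoint (Echo={Cal,Mae,Kit}; Flint={Dee,Ben,Hal}).
Every remaining block overlaps one of these, and no 3 of the listed blocks are pairwise disjoint, so 2 is the maximum.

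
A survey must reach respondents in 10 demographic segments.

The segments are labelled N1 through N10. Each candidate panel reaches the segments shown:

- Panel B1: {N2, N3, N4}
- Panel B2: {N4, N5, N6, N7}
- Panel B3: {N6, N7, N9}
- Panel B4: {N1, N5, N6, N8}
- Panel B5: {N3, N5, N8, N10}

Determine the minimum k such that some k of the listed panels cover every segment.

4

B1 and B3 and B4 and B5 together: B1 ∪ B3 ∪ B4 ∪ B5 = {N1, N2, N3, N4, N5, N6, N7, N8, N9, N10} — every segment is covered.
No 3 of the 5 panels cover everything (all 10 combinations miss at least one segment), so 4 is optimal.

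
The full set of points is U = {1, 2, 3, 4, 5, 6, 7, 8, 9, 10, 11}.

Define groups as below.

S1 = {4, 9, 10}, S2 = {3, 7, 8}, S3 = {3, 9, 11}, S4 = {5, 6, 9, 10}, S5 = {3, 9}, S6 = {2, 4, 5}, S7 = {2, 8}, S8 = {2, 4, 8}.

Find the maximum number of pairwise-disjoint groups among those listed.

S4, S8 are pairwise disjoint (S4={5,6,9,10}; S8={2,4,8}).
Every remaining group overlaps one of these, and no 3 of the listed groups are pairwise disjoint, so 2 is the maximum.

2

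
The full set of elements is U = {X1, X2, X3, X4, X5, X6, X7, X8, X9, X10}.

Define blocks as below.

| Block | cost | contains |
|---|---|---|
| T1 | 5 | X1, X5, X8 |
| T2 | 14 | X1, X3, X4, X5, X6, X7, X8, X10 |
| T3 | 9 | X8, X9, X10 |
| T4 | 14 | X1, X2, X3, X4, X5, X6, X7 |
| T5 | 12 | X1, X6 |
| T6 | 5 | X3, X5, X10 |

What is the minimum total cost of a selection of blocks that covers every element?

T3, T4 together cover every element (T3 ∪ T4 = {X1, X2, X3, X4, X5, X6, X7, X8, X9, X10}); total cost 9 + 14 = 23.
The greedy pick T1, T6, T4, T3 costs 33; no covering selection beats 23.

23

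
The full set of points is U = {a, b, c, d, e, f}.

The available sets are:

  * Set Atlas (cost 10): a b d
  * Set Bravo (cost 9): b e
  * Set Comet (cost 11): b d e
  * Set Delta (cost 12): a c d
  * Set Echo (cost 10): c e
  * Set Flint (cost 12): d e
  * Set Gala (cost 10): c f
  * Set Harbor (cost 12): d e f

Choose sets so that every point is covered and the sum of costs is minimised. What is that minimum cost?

29

Atlas, Bravo, Gala together cover every point (Atlas ∪ Bravo ∪ Gala = {a, b, c, d, e, f}); total cost 10 + 9 + 10 = 29.
The greedy pick Atlas, Echo, Gala costs 30; no covering selection beats 29.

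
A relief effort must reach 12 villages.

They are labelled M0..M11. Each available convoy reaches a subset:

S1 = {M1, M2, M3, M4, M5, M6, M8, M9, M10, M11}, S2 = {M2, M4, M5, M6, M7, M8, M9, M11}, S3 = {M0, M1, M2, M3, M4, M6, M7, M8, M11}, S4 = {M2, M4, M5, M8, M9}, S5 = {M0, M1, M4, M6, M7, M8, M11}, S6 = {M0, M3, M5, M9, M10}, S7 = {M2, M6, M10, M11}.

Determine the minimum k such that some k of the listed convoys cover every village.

2

S1 and S5 together: S1 ∪ S5 = {M0, M1, M2, M3, M4, M5, M6, M7, M8, M9, M10, M11} — every village is covered.
No single convoy has all 12 villages (the largest, S1, has 10), so 2 is optimal.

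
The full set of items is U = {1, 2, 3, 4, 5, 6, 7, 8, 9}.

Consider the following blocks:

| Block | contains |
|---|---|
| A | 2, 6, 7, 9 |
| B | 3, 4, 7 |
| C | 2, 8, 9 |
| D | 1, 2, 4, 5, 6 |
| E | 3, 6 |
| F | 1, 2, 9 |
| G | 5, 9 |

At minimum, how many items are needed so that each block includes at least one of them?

3

The 3 items {3, 4, 9} hit every block.
No choice of 2 items meets every block, so 3 is the minimum.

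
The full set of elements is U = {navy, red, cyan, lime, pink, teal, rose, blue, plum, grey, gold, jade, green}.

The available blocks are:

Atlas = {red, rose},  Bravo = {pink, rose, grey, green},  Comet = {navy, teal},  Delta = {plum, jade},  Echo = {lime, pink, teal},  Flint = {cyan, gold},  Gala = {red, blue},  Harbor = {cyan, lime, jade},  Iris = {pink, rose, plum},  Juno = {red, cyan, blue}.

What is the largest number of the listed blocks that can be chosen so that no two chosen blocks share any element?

5

Bravo, Comet, Delta, Flint, Gala are pairwise disjoint (Bravo={pink,rose,grey,green}; Comet={navy,teal}; Delta={plum,jade}; Flint={cyan,gold}; Gala={red,blue}).
Every remaining block overlaps one of these, and no 6 of the listed blocks are pairwise disjoint, so 5 is the maximum.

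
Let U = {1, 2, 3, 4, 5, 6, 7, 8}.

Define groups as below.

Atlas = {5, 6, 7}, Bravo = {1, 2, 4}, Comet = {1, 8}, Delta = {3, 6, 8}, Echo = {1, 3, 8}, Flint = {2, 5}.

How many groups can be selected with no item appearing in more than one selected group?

2

Atlas, Comet are pairwise disjoint (Atlas={5,6,7}; Comet={1,8}).
Every remaining group overlaps one of these, and no 3 of the listed groups are pairwise disjoint, so 2 is the maximum.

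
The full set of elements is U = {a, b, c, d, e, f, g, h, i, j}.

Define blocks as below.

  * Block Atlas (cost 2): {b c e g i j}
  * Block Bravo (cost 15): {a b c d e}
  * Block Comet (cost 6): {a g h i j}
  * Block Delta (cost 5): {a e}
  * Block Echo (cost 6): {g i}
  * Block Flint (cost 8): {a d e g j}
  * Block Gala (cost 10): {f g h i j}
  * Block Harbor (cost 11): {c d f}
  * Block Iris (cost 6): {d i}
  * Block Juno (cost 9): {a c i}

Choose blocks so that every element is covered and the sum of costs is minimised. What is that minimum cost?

19

Atlas, Comet, Harbor together cover every element (Atlas ∪ Comet ∪ Harbor = {a, b, c, d, e, f, g, h, i, j}); total cost 2 + 6 + 11 = 19.
No covering selection has total cost below 19.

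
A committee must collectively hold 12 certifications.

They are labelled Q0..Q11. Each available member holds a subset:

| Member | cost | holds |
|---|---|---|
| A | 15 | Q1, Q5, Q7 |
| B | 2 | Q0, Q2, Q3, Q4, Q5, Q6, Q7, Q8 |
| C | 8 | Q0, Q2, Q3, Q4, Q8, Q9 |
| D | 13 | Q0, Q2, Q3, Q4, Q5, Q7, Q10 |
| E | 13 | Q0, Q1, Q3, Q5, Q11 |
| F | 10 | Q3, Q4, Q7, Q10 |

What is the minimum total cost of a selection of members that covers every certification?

B, C, E, F together cover every certification (B ∪ C ∪ E ∪ F = {Q0, Q1, Q2, Q3, Q4, Q5, Q6, Q7, Q8, Q9, Q10, Q11}); total cost 2 + 8 + 13 + 10 = 33.
No covering selection has total cost below 33.

33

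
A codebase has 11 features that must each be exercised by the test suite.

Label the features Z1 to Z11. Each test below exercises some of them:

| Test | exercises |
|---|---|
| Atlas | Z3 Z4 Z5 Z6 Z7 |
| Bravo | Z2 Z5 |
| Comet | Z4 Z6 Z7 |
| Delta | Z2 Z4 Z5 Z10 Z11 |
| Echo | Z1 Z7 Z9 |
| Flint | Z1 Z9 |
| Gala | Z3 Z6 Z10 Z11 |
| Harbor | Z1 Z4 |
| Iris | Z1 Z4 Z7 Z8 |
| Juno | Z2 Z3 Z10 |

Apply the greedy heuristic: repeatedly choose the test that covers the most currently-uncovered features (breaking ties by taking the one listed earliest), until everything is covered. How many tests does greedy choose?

4

Greedy: pick Atlas (covers 5 new) → pick Delta (covers 3 new) → pick Echo (covers 2 new) → pick Iris (covers 1 new). Total picks: 4.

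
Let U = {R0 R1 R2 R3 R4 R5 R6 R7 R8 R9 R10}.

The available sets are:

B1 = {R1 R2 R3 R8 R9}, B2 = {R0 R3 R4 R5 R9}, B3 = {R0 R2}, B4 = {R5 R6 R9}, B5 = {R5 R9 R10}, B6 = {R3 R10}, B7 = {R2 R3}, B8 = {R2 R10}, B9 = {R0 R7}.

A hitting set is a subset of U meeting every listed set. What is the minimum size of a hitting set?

4

H = {R2, R3, R5, R7} meets every set (each contains at least one member of H), and |H| = 4.
No choice of 3 points meets every set, so 4 is the minimum.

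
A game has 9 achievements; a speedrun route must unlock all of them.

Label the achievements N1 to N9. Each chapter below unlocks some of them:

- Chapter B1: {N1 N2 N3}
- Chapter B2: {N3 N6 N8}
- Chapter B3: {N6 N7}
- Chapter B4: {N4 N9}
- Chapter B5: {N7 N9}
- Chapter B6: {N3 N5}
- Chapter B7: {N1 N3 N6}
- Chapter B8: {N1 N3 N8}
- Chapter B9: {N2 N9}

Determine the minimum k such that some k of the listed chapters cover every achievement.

5

Take {B1, B2, B4, B5, B6}. Their union is {N1, N2, N3, N4, N5, N6, N7, N8, N9}, which is all 9 achievements.
Only B6 contains N5, so B6 is forced; the remaining 7 achievements need at least 4 more chapters (each remaining chapter adds at most 2) — so at least 5 chapters are needed, and 5 is optimal.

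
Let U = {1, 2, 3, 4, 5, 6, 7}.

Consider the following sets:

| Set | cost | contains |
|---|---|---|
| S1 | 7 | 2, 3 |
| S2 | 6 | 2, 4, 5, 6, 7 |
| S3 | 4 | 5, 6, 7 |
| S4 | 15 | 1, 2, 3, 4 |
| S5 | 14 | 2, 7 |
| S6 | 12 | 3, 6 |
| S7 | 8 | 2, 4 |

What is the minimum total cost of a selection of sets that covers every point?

S3, S4 together cover every point (S3 ∪ S4 = {1, 2, 3, 4, 5, 6, 7}); total cost 4 + 15 = 19.
The greedy pick S2, S1, S4 costs 28; no covering selection beats 19.

19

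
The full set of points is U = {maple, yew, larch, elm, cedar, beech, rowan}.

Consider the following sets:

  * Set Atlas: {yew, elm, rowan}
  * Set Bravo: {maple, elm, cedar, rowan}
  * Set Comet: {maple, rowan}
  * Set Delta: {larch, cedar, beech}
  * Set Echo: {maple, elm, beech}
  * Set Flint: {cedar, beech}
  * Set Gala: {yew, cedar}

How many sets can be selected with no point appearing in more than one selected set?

2

Comet, Delta are pairwise disjoint (Comet={maple,rowan}; Delta={larch,cedar,beech}).
Every remaining set overlaps one of these, and no 3 of the listed sets are pairwise disjoint, so 2 is the maximum.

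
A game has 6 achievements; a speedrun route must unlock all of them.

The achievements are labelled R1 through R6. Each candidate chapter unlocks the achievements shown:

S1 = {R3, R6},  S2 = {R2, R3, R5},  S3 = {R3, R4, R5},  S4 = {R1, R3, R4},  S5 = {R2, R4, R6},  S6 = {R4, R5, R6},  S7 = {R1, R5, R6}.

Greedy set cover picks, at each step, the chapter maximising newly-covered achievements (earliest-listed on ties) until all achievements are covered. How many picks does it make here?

Greedy: pick S2 (covers 3 new) → pick S4 (covers 2 new) → pick S1 (covers 1 new). Total picks: 3.

3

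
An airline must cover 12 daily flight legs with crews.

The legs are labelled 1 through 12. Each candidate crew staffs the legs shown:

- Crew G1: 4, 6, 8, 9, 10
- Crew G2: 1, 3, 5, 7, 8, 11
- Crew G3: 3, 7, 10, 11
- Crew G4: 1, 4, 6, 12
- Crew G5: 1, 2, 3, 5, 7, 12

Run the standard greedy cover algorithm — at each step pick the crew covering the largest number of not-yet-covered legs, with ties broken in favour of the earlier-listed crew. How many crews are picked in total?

3

Greedy: pick G2 (covers 6 new) → pick G1 (covers 4 new) → pick G5 (covers 2 new). Total picks: 3.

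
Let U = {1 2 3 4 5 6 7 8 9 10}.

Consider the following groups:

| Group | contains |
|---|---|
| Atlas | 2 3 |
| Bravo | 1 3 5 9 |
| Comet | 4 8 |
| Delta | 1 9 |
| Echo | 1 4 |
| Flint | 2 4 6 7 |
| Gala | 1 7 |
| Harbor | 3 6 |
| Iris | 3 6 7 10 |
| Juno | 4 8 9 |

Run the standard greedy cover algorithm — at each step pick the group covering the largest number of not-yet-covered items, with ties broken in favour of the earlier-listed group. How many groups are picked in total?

4

Greedy: pick Bravo (covers 4 new) → pick Flint (covers 4 new) → pick Comet (covers 1 new) → pick Iris (covers 1 new). Total picks: 4.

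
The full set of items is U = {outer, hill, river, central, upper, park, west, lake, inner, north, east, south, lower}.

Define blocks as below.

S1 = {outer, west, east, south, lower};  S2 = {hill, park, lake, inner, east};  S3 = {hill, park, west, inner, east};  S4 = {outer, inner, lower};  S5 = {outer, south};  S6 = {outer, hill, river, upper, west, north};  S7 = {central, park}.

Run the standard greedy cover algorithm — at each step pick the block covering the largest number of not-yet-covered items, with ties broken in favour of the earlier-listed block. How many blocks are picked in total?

4

Greedy: pick S6 (covers 6 new) → pick S2 (covers 4 new) → pick S1 (covers 2 new) → pick S7 (covers 1 new). Total picks: 4.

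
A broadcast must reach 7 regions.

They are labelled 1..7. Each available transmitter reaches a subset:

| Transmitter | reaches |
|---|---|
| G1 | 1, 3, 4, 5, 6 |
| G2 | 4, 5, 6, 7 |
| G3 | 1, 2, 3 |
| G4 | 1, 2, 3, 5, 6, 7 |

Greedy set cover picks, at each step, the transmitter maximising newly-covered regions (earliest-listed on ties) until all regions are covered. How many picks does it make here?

Greedy: pick G4 (covers 6 new) → pick G1 (covers 1 new). Total picks: 2.

2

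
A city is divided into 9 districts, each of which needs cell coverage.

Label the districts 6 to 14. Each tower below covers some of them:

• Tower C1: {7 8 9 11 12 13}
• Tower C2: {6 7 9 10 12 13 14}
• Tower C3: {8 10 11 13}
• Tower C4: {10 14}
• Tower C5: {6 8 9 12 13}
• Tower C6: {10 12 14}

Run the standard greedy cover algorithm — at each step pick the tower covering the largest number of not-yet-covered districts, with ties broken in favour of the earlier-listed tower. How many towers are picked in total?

2

Greedy: pick C2 (covers 7 new) → pick C1 (covers 2 new). Total picks: 2.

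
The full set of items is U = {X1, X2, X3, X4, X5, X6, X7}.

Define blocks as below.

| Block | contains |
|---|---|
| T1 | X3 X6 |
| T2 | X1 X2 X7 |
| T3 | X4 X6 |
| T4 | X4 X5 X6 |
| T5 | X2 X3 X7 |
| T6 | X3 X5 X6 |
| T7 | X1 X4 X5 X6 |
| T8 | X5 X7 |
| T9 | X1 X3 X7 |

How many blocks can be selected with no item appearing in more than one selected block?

T1, T8 are pairwise disjoint (T1={X3,X6}; T8={X5,X7}).
Every remaining block overlaps one of these, and no 3 of the listed blocks are pairwise disjoint, so 2 is the maximum.

2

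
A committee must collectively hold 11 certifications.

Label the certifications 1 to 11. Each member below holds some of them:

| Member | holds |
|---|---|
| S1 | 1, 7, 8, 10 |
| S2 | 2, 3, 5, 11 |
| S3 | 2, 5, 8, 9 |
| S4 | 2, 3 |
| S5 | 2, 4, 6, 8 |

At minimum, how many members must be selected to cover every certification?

4

S1 and S2 and S3 and S5 together: S1 ∪ S2 ∪ S3 ∪ S5 = {1, 2, 3, 4, 5, 6, 7, 8, 9, 10, 11} — every certification is covered.
Only S5 contains 4, so S5 is forced; the remaining 7 certifications need at least 3 more members (each remaining member adds at most 3) — so at least 4 members are needed, and 4 is optimal.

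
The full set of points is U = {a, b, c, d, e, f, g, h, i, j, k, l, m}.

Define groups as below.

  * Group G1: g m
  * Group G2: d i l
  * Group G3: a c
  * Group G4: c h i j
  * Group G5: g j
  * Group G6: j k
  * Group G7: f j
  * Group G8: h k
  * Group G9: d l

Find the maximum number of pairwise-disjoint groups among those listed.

5

G1, G2, G3, G7, G8 are pairwise disjoint (G1={g,m}; G2={d,i,l}; G3={a,c}; G7={f,j}; G8={h,k}).
Every remaining group overlaps one of these, and no 6 of the listed groups are pairwise disjoint, so 5 is the maximum.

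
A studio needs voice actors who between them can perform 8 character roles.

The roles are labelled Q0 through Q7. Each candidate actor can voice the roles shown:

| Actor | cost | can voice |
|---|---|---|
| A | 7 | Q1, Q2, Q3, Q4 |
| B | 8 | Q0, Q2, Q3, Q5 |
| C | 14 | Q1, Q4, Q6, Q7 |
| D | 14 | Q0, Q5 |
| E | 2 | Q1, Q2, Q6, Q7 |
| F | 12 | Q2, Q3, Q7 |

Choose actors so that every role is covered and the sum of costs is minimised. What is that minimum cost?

17

A, B, E together cover every role (A ∪ B ∪ E = {Q0, Q1, Q2, Q3, Q4, Q5, Q6, Q7}); total cost 7 + 8 + 2 = 17.
No covering selection has total cost below 17.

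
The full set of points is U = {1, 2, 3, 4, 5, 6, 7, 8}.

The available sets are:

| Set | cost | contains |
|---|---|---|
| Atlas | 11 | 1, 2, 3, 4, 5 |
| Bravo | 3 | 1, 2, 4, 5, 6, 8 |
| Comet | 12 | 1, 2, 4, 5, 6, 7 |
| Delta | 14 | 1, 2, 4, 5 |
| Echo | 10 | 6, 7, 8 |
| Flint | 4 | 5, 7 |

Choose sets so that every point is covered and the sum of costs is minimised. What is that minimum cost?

18

Atlas, Bravo, Flint together cover every point (Atlas ∪ Bravo ∪ Flint = {1, 2, 3, 4, 5, 6, 7, 8}); total cost 11 + 3 + 4 = 18.
No covering selection has total cost below 18.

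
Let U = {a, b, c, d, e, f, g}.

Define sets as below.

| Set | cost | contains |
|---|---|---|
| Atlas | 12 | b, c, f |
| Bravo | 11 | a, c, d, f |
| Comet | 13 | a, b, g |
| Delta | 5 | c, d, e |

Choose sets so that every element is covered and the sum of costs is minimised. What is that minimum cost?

Bravo, Comet, Delta together cover every element (Bravo ∪ Comet ∪ Delta = {a, b, c, d, e, f, g}); total cost 11 + 13 + 5 = 29.
No covering selection has total cost below 29.

29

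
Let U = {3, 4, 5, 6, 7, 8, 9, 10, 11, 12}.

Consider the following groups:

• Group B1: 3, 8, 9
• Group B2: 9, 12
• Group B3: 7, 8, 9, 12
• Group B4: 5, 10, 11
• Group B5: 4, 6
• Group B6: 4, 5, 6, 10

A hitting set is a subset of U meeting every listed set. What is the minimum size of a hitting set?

H = {4, 9, 10} meets every group (each contains at least one member of H), and |H| = 3.
The groups B3, B4, B5 are pairwise disjoint, so any hitting set needs a separate item for each — at least 3. Hence 3 is optimal.

3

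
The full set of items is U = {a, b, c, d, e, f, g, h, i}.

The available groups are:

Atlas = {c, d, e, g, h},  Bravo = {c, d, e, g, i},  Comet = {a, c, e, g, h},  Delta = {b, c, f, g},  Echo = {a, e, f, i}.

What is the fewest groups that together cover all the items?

Bravo, Comet, and Delta cover everything between them: the union {a, b, c, d, e, f, g, h, i} is all of U.
Only Delta contains b, so Delta is forced; the remaining 5 items need at least 2 more groups (each remaining group adds at most 3) — so at least 3 groups are needed, and 3 is optimal.

3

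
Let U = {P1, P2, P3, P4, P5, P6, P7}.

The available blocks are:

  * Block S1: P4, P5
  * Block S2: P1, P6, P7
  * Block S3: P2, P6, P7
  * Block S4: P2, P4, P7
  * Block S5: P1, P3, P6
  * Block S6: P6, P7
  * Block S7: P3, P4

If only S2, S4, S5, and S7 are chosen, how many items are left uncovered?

Union of S2, S4, S5, S7 = {P1, P2, P3, P4, P6, P7}.
Not covered: P5 — 1 item.

1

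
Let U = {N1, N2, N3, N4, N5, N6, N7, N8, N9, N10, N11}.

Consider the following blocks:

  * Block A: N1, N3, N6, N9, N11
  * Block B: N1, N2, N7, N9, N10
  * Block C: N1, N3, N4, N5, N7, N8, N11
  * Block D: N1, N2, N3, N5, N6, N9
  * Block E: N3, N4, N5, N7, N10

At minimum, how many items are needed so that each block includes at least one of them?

Take H = {N1, N4}. Each listed block contains at least one of these, so H is a hitting set of size 2.
No single item lies in every block, so at least 2 are needed and 2 is optimal.

2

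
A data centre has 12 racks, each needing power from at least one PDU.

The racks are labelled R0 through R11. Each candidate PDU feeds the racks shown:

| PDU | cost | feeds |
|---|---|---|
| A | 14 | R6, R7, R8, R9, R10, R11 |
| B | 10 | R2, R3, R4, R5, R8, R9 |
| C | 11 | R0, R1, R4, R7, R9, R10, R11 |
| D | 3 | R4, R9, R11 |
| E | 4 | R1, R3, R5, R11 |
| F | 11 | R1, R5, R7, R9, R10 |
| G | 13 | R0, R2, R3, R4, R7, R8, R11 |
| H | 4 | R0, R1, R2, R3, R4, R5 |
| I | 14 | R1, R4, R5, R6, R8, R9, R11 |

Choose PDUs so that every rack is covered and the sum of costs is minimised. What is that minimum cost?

18

A, H together cover every rack (A ∪ H = {R0, R1, R2, R3, R4, R5, R6, R7, R8, R9, R10, R11}); total cost 14 + 4 = 18.
The greedy pick H, D, A costs 21; no covering selection beats 18.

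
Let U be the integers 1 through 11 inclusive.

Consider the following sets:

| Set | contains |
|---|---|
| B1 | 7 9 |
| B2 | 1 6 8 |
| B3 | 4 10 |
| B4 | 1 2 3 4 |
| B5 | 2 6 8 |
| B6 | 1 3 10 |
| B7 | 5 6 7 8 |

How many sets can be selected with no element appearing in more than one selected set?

B1, B3, B5 are pairwise disjoint (B1={7,9}; B3={4,10}; B5={2,6,8}).
Every remaining set overlaps one of these, and no 4 of the listed sets are pairwise disjoint, so 3 is the maximum.

3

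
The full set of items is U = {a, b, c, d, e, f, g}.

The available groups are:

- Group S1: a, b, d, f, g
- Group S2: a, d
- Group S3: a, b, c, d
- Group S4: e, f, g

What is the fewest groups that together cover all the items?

2

Take {S3, S4}. Their union is {a, b, c, d, e, f, g}, which is all 7 items.
No single group has all 7 items (the largest, S1, has 5), so 2 is optimal.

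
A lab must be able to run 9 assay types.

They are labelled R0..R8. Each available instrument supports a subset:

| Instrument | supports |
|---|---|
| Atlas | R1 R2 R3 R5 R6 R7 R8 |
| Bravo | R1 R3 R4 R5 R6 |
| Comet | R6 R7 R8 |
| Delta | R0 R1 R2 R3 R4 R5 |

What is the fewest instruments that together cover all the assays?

2

Atlas and Delta together: Atlas ∪ Delta = {R0, R1, R2, R3, R4, R5, R6, R7, R8} — every assay is covered.
No single instrument has all 9 assays (the largest, Atlas, has 7), so 2 is optimal.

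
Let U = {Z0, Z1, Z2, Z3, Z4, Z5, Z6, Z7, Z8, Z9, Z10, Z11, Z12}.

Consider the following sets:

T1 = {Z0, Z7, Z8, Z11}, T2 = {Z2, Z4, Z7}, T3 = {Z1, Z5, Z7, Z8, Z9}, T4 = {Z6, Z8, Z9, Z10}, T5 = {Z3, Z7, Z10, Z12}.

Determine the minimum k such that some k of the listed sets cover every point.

T1 and T2 and T3 and T4 and T5 together: T1 ∪ T2 ∪ T3 ∪ T4 ∪ T5 = {Z0, Z1, Z2, Z3, Z4, Z5, Z6, Z7, Z8, Z9, Z10, Z11, Z12} — every point is covered.
No 4 of the 5 sets cover everything (all 5 combinations miss at least one point), so 5 is optimal.

5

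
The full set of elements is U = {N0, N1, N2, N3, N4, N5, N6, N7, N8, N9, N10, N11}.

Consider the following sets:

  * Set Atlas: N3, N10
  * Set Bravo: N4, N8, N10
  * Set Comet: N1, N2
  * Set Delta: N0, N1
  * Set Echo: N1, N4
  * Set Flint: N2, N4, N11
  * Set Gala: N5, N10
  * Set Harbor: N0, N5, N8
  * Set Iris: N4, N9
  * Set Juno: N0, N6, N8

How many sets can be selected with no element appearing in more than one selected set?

4

Comet, Gala, Iris, Juno are pairwise disjoint (Comet={N1,N2}; Gala={N5,N10}; Iris={N4,N9}; Juno={N0,N6,N8}).
Every remaining set overlaps one of these, and no 5 of the listed sets are pairwise disjoint, so 4 is the maximum.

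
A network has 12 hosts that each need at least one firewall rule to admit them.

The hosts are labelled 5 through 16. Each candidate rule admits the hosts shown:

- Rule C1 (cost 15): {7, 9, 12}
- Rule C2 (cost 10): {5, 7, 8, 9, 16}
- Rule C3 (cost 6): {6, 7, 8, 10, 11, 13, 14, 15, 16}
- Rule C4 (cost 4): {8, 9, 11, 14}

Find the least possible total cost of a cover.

31

C1, C2, C3 together cover every host (C1 ∪ C2 ∪ C3 = {5, 6, 7, 8, 9, 10, 11, 12, 13, 14, 15, 16}); total cost 15 + 10 + 6 = 31.
The greedy pick C3, C4, C2, C1 costs 35; no covering selection beats 31.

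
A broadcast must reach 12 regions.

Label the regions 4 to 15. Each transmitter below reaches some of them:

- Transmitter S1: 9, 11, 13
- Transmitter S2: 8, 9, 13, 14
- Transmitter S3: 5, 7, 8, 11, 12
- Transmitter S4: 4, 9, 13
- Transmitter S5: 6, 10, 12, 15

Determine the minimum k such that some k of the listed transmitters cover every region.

Take {S2, S3, S4, S5}. Their union is {4, 5, 6, 7, 8, 9, 10, 11, 12, 13, 14, 15}, which is all 12 regions.
Only S3 contains 5, so S3 is forced; the remaining 7 regions need at least 3 more transmitters (each remaining transmitter adds at most 3) — so at least 4 transmitters are needed, and 4 is optimal.

4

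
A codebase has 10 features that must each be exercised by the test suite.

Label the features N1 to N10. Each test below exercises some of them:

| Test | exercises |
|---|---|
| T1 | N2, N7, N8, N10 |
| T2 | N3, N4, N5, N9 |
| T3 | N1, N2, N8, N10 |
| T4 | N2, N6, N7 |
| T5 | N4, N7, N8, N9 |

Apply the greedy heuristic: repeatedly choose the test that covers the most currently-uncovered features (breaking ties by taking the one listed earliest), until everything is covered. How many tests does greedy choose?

4

Greedy: pick T1 (covers 4 new) → pick T2 (covers 4 new) → pick T3 (covers 1 new) → pick T4 (covers 1 new). Total picks: 4.
(The true minimum cover uses only 3 tests, so greedy is not optimal here.)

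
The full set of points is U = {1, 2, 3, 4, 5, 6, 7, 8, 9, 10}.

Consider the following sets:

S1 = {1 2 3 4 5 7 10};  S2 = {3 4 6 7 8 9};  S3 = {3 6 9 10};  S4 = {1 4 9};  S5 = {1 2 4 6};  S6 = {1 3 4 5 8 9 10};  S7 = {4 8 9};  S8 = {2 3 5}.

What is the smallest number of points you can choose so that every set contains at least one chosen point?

2

Take H = {2, 9}. Each listed set contains at least one of these, so H is a hitting set of size 2.
The sets S7, S8 are pairwise disjoint, so any hitting set needs a separate point for each — at least 2. Hence 2 is optimal.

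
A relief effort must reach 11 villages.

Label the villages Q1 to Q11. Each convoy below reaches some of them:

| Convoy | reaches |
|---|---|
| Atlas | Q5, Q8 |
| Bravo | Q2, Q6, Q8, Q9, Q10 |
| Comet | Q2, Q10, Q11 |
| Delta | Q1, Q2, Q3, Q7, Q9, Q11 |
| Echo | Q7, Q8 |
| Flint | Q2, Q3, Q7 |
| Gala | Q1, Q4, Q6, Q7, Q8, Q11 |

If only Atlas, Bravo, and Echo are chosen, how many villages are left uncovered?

4

Union of Atlas, Bravo, Echo = {Q2, Q5, Q6, Q7, Q8, Q9, Q10}.
Not covered: Q1, Q3, Q4, Q11 — 4 villages.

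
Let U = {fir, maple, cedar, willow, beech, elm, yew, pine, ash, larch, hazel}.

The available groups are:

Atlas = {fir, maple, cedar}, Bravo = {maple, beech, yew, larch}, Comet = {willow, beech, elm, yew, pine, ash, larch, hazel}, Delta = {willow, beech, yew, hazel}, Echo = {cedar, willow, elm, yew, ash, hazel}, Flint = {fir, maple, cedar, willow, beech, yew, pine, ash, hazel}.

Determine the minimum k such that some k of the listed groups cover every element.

2

Comet and Flint together: Comet ∪ Flint = {fir, maple, cedar, willow, beech, elm, yew, pine, ash, larch, hazel} — every element is covered.
No single group has all 11 elements (the largest, Flint, has 9), so 2 is optimal.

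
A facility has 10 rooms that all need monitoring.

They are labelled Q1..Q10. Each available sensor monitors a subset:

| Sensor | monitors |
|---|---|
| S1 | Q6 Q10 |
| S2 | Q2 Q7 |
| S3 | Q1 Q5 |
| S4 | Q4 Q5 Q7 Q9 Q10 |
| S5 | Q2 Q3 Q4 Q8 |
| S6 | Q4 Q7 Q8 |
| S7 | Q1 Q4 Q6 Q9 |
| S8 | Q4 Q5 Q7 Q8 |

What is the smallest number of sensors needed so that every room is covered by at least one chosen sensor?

Take {S4, S5, S7}. Their union is {Q1, Q2, Q3, Q4, Q5, Q6, Q7, Q8, Q9, Q10}, which is all 10 rooms.
Only S5 contains Q3, so S5 is forced; the remaining 6 rooms need at least 2 more sensors (each remaining sensor adds at most 4) — so at least 3 sensors are needed, and 3 is optimal.

3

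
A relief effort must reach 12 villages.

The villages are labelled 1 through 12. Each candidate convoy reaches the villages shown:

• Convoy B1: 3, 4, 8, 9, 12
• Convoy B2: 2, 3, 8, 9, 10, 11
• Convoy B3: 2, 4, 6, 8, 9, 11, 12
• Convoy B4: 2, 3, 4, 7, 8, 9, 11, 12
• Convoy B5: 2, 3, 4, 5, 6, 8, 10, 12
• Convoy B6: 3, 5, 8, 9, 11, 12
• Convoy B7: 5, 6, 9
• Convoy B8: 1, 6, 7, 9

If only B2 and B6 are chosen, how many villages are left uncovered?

Union of B2, B6 = {2, 3, 5, 8, 9, 10, 11, 12}.
Not covered: 1, 4, 6, 7 — 4 villages.

4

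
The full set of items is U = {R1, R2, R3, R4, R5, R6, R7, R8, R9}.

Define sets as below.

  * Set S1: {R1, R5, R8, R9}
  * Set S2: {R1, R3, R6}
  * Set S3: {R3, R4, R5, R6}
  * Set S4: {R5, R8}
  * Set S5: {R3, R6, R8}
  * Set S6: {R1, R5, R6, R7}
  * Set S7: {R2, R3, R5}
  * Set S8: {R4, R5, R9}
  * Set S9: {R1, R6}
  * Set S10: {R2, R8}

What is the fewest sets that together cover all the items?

4

S5 and S6 and S8 and S10 together: S5 ∪ S6 ∪ S8 ∪ S10 = {R1, R2, R3, R4, R5, R6, R7, R8, R9} — every item is covered.
Only S6 contains R7, so S6 is forced; the remaining 5 items need at least 3 more sets (each remaining set adds at most 2) — so at least 4 sets are needed, and 4 is optimal.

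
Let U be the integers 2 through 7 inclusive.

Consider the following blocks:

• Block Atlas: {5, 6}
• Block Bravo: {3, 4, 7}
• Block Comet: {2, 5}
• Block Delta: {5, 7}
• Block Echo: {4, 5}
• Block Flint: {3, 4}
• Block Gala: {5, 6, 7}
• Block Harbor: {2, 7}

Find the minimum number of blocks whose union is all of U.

Take {Atlas, Bravo, Harbor}. Their union is {2, 3, 4, 5, 6, 7}, which is all 6 items.
No 2 of the 8 blocks cover everything (all 28 combinations miss at least one item), so 3 is optimal.

3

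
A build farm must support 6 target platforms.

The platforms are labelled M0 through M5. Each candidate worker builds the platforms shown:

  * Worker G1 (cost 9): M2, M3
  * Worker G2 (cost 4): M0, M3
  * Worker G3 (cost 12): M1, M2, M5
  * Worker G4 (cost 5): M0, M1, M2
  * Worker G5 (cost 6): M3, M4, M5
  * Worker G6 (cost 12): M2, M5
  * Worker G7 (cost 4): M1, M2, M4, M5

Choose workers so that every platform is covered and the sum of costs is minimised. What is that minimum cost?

G2, G7 together cover every platform (G2 ∪ G7 = {M0, M1, M2, M3, M4, M5}); total cost 4 + 4 = 8.
No covering selection has total cost below 8.

8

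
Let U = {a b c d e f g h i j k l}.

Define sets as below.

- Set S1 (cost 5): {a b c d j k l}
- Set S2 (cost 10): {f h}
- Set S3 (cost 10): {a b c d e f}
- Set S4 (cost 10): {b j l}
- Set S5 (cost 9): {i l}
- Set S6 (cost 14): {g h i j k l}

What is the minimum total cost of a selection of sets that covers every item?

S3, S6 together cover every item (S3 ∪ S6 = {a, b, c, d, e, f, g, h, i, j, k, l}); total cost 10 + 14 = 24.
The greedy pick S1, S6, S3 costs 29; no covering selection beats 24.

24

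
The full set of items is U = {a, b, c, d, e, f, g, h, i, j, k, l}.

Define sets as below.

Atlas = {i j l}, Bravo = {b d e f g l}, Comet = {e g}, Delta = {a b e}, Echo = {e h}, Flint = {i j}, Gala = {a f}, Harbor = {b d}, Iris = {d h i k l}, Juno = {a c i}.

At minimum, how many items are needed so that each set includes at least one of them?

The 4 items {a, b, e, i} hit every set.
The sets Atlas, Echo, Gala, Harbor are pairwise disjoint, so any hitting set needs a separate item for each — at least 4. Hence 4 is optimal.

4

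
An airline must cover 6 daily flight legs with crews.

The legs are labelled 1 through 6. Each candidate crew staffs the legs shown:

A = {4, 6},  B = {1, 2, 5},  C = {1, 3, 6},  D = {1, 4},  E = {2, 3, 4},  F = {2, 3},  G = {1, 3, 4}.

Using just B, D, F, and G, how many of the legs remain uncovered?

1

Union of B, D, F, G = {1, 2, 3, 4, 5}.
Not covered: 6 — 1 leg.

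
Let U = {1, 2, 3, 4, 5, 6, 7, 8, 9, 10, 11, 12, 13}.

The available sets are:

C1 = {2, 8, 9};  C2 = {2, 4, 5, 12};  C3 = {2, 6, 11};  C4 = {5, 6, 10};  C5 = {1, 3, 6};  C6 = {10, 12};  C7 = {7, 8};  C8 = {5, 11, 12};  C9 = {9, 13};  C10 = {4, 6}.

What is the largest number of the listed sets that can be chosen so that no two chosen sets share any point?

C7, C8, C9, C10 are pairwise disjoint (C7={7,8}; C8={5,11,12}; C9={9,13}; C10={4,6}).
Every remaining set overlaps one of these, and no 5 of the listed sets are pairwise disjoint, so 4 is the maximum.

4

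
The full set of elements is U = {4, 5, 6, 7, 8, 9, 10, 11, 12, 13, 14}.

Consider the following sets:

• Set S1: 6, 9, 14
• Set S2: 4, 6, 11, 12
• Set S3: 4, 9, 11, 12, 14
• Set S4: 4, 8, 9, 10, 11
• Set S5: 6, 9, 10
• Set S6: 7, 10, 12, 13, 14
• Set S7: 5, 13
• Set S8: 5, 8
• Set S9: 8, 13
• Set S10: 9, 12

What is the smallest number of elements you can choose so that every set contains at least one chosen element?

4

H = {5, 6, 9, 13} meets every set (each contains at least one member of H), and |H| = 4.
No choice of 3 elements meets every set, so 4 is the minimum.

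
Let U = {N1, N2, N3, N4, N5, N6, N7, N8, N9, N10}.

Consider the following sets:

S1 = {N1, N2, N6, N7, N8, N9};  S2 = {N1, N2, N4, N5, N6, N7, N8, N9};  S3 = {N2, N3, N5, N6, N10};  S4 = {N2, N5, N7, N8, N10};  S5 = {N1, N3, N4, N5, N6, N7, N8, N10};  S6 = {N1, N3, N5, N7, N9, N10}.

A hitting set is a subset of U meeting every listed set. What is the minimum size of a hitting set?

2

Take H = {N1, N2}. Each listed set contains at least one of these, so H is a hitting set of size 2.
No single point lies in every set, so at least 2 are needed and 2 is optimal.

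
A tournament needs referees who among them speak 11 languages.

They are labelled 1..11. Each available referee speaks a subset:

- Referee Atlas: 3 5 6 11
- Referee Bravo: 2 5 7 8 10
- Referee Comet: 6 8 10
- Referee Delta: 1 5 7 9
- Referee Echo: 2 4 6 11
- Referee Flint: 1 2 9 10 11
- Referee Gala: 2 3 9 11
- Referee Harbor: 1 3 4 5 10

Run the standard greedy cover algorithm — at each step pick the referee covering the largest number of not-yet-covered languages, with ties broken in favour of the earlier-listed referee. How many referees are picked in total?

4

Greedy: pick Bravo (covers 5 new) → pick Atlas (covers 3 new) → pick Delta (covers 2 new) → pick Echo (covers 1 new). Total picks: 4.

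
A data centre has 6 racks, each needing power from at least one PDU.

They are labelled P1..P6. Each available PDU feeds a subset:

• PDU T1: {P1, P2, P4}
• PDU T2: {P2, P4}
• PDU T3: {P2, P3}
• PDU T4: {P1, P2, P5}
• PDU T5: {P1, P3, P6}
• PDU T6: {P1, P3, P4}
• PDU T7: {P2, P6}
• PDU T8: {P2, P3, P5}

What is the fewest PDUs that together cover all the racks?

3

Take {T1, T7, T8}. Their union is {P1, P2, P3, P4, P5, P6}, which is all 6 racks.
No 2 of the 8 PDUs cover everything (all 28 combinations miss at least one rack), so 3 is optimal.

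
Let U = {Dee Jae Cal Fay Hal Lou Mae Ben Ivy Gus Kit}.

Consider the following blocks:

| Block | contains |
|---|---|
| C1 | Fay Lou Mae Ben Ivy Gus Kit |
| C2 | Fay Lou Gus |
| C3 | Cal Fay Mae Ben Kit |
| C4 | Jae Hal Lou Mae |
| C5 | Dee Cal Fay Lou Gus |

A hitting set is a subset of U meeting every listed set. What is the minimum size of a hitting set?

Take H = {Fay, Lou}. Each listed block contains at least one of these, so H is a hitting set of size 2.
No single point lies in every block, so at least 2 are needed and 2 is optimal.

2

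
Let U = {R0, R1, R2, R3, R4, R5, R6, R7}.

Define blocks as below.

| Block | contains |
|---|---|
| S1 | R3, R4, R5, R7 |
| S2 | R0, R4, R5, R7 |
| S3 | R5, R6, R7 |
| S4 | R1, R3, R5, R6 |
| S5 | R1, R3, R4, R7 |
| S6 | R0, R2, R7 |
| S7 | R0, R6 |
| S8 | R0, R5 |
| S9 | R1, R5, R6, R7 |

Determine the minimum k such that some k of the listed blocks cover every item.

3

Take {S5, S6, S9}. Their union is {R0, R1, R2, R3, R4, R5, R6, R7}, which is all 8 items.
Only S6 contains R2, so S6 is forced; the remaining 5 items need at least 2 more blocks (each remaining block adds at most 4) — so at least 3 blocks are needed, and 3 is optimal.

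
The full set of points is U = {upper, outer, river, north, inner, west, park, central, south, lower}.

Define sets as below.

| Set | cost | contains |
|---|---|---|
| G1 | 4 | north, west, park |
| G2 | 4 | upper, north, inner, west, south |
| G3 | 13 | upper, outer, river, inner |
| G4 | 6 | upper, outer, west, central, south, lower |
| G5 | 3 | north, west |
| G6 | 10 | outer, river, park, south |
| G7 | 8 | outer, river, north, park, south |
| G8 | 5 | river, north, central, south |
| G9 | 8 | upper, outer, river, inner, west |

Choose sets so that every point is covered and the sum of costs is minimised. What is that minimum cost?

G1, G4, G9 together cover every point (G1 ∪ G4 ∪ G9 = {upper, outer, river, north, inner, west, park, central, south, lower}); total cost 4 + 6 + 8 = 18.
The greedy pick G2, G4, G1, G8 costs 19; no covering selection beats 18.

18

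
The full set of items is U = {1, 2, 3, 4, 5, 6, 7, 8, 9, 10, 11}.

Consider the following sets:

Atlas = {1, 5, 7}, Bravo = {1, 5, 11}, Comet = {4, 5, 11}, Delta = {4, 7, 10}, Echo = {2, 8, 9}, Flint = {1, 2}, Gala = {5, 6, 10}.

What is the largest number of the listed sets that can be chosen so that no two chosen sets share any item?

3

Bravo, Delta, Echo are pairwise disjoint (Bravo={1,5,11}; Delta={4,7,10}; Echo={2,8,9}).
Every remaining set overlaps one of these, and no 4 of the listed sets are pairwise disjoint, so 3 is the maximum.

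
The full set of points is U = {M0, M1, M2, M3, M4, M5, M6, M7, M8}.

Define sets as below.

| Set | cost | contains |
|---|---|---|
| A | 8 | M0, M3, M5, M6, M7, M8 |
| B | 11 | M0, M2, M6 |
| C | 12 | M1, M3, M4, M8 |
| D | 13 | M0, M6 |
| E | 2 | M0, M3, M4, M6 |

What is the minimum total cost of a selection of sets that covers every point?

31

A, B, C together cover every point (A ∪ B ∪ C = {M0, M1, M2, M3, M4, M5, M6, M7, M8}); total cost 8 + 11 + 12 = 31.
The greedy pick E, A, B, C costs 33; no covering selection beats 31.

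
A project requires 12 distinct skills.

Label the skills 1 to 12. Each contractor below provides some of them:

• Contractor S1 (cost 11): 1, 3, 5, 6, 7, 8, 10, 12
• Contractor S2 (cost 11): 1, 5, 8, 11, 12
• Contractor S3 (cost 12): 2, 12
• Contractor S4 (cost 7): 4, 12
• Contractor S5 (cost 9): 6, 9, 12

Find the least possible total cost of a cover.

S1, S2, S3, S4, S5 together cover every skill (S1 ∪ S2 ∪ S3 ∪ S4 ∪ S5 = {1, 2, 3, 4, 5, 6, 7, 8, 9, 10, 11, 12}); total cost 11 + 11 + 12 + 7 + 9 = 50.
No covering selection has total cost below 50.

50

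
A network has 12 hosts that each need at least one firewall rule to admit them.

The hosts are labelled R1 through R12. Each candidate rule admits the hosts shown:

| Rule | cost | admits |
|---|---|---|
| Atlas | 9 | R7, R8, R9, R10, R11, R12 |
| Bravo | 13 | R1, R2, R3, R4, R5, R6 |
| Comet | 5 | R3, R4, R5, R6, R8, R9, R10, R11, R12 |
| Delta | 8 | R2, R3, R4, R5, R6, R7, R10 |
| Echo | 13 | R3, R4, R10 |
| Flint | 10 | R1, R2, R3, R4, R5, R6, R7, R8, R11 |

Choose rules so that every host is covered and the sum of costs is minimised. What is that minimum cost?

15

Comet, Flint together cover every host (Comet ∪ Flint = {R1, R2, R3, R4, R5, R6, R7, R8, R9, R10, R11, R12}); total cost 5 + 10 = 15.
No covering selection has total cost below 15.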